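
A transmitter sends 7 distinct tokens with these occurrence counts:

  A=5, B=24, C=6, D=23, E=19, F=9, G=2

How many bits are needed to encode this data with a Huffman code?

218

Merge the two smallest weights repeatedly:
combine G(2), A(5) → 7
combine C(6), 7 → 13
combine F(9), 13 → 22
combine E(19), 22 → 41
combine D(23), B(24) → 47
combine 41, 47 → 88
The encoded length is the sum of every internal node's weight: 7 + 13 + 22 + 41 + 47 + 88 = 218 bits.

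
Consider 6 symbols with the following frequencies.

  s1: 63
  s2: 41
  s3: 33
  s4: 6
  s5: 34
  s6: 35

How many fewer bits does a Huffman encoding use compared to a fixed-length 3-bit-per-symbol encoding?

104

Fixed-length: 3 bits × 212 symbols = 636 bits.
Huffman merges:
s4(6) + s3(33) → 39
s5(34) + s6(35) → 69
39 + s2(41) → 80
s1(63) + 69 → 132
80 + 132 → 212
Huffman total = 39 + 69 + 80 + 132 + 212 = 532 bits.
Saving = 636 − 532 = 104 bits.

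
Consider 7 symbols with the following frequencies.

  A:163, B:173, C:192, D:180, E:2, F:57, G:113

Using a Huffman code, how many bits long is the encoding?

Merge the two smallest weights repeatedly:
E(2) + F(57) → 59
59 + G(113) → 172
A(163) + 172 → 335
B(173) + D(180) → 353
C(192) + 335 → 527
353 + 527 → 880
Total encoded bits = sum of merged weights = 59 + 172 + 335 + 353 + 527 + 880 = 2326.

2326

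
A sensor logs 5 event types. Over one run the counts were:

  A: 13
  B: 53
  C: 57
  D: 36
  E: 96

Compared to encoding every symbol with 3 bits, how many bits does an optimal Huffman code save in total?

206

Fixed-length: 3 bits × 255 symbols = 765 bits.
Huffman merges:
A(13) + D(36) → 49
49 + B(53) → 102
C(57) + E(96) → 153
102 + 153 → 255
Huffman total = 49 + 102 + 153 + 255 = 559 bits.
Saving = 765 − 559 = 206 bits.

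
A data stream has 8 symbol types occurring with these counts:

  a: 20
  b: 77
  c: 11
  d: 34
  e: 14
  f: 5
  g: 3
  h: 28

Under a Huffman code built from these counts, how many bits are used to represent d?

3

Huffman merges, smallest pair first:
g(3) + f(5) → 8
8 + c(11) → 19
e(14) + 19 → 33
a(20) + h(28) → 48
33 + d(34) → 67
48 + 67 → 115
b(77) + 115 → 192
The subtree containing d is merged 3 times, so code length = 3.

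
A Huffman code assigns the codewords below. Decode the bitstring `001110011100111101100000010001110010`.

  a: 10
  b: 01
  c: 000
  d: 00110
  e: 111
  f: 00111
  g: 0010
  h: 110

Read left to right; each codeword is recognised as soon as it completes (prefix code):
  00111→f | 00111→f | 00111→f | 10→a | 110→h | 000→c | 0010→g | 00111→f | 0010→g
Decoded message: fffahcgfg

fffahcgfg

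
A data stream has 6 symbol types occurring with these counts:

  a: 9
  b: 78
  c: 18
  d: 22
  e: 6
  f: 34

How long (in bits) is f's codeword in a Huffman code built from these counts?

Build the tree from the bottom:
merge e(6) and a(9): 15
merge 15 and c(18): 33
merge d(22) and 33: 55
merge f(34) and 55: 89
merge b(78) and 89: 167
f's leaf is at depth 2, giving a 2-bit codeword.

2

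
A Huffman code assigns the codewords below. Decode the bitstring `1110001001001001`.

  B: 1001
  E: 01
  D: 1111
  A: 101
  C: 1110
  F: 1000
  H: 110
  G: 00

Read left to right; each codeword is recognised as soon as it completes (prefix code):
  1110→C | 00→G | 1001→B | 00→G | 1001→B
Decoded message: CGBGB

CGBGB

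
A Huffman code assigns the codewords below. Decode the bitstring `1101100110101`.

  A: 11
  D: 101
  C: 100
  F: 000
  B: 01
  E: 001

ABCABB

Read left to right; each codeword is recognised as soon as it completes (prefix code):
  11→A | 01→B | 100→C | 11→A | 01→B | 01→B
Decoded message: ABCABB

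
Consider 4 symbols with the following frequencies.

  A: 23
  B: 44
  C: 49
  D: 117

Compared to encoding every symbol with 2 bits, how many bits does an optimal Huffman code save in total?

Fixed-length: 2 bits × 233 symbols = 466 bits.
Huffman merges:
A(23) + B(44) → 67
C(49) + 67 → 116
116 + D(117) → 233
Huffman total = 67 + 116 + 233 = 416 bits.
Saving = 466 − 416 = 50 bits.

50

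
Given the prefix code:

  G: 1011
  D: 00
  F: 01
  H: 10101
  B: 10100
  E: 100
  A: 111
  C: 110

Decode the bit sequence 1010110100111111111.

Read left to right; each codeword is recognised as soon as it completes (prefix code):
  10101→H | 10100→B | 111→A | 111→A | 111→A
Decoded message: HBAAA

HBAAA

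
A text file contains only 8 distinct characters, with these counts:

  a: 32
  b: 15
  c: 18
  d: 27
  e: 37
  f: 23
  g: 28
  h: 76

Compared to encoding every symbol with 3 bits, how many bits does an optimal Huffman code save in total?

43

Fixed-length: 3 bits × 256 symbols = 768 bits.
Huffman merges:
combine b(15), c(18) → 33
combine f(23), d(27) → 50
combine g(28), a(32) → 60
combine 33, e(37) → 70
combine 50, 60 → 110
combine 70, h(76) → 146
combine 110, 146 → 256
Huffman total = 33 + 50 + 60 + 70 + 110 + 146 + 256 = 725 bits.
Saving = 768 − 725 = 43 bits.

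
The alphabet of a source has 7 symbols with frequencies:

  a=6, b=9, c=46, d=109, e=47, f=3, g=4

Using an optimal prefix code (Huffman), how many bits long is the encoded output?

449

Merge the two smallest weights repeatedly:
f(3) + g(4) → 7
a(6) + 7 → 13
b(9) + 13 → 22
22 + c(46) → 68
e(47) + 68 → 115
d(109) + 115 → 224
The encoded length is the sum of every internal node's weight: 7 + 13 + 22 + 68 + 115 + 224 = 449 bits.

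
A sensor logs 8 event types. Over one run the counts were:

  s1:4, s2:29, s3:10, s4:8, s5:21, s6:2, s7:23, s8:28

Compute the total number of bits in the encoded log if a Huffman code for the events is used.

Build the Huffman tree bottom-up:
merge s6(2) and s1(4): 6
merge 6 and s4(8): 14
merge s3(10) and 14: 24
merge s5(21) and s7(23): 44
merge 24 and s8(28): 52
merge s2(29) and 44: 73
merge 52 and 73: 125
The encoded length is the sum of every internal node's weight: 6 + 14 + 24 + 44 + 52 + 73 + 125 = 338 bits.

338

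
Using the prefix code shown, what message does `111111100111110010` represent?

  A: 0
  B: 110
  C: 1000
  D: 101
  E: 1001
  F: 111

FFEFEA

Read left to right; each codeword is recognised as soon as it completes (prefix code):
  111→F | 111→F | 1001→E | 111→F | 1001→E | 0→A
Decoded message: FFEFEA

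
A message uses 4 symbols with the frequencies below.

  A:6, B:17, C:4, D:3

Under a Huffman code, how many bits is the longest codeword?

3

Merge the two lowest-weight nodes at each step:
merge D(3) and C(4): 7
merge A(6) and 7: 13
merge 13 and B(17): 30
The rarest symbols sit at the bottom; the longest codeword is 3 bits.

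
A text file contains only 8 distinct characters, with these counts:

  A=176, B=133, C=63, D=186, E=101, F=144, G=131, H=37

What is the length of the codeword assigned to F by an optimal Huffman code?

3

Build the tree from the bottom:
merge H(37) and C(63): 100
merge 100 and E(101): 201
merge G(131) and B(133): 264
merge F(144) and A(176): 320
merge D(186) and 201: 387
merge 264 and 320: 584
merge 387 and 584: 971
F sits 3 levels below the root, so its codeword is 3 bits.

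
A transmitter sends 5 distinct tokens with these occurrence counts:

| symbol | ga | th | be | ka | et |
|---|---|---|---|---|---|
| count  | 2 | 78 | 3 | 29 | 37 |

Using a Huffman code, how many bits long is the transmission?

Merge the two smallest weights repeatedly:
merge ga(2) and be(3): 5
merge 5 and ka(29): 34
merge 34 and et(37): 71
merge 71 and th(78): 149
Total encoded bits = sum of merged weights = 5 + 34 + 71 + 149 = 259.

259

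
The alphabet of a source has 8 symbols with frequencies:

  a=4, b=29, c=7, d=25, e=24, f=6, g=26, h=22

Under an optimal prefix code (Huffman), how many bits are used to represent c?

Repeatedly merge the two smallest:
merge a(4) and f(6): 10
merge c(7) and 10: 17
merge 17 and h(22): 39
merge e(24) and d(25): 49
merge g(26) and b(29): 55
merge 39 and 49: 88
merge 55 and 88: 143
c's leaf is at depth 4, giving a 4-bit codeword.

4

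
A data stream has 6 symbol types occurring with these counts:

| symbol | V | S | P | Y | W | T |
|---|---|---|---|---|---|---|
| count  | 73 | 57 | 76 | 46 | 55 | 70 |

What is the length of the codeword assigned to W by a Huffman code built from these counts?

Huffman merges, smallest pair first:
merge Y(46) and W(55): 101
merge S(57) and T(70): 127
merge V(73) and P(76): 149
merge 101 and 127: 228
merge 149 and 228: 377
W sits 3 levels below the root, so its codeword is 3 bits.

3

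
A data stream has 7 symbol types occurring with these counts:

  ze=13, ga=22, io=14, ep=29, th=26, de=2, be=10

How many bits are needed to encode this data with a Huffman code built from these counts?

305

Build the Huffman tree bottom-up:
combine de(2), be(10) → 12
combine 12, ze(13) → 25
combine io(14), ga(22) → 36
combine 25, th(26) → 51
combine ep(29), 36 → 65
combine 51, 65 → 116
Total encoded bits = sum of merged weights = 12 + 25 + 36 + 51 + 65 + 116 = 305.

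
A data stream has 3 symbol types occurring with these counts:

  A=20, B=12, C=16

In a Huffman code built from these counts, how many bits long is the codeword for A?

Build the tree from the bottom:
merge B(12) and C(16): 28
merge A(20) and 28: 48
A sits one level below the root: a 1-bit codeword.

1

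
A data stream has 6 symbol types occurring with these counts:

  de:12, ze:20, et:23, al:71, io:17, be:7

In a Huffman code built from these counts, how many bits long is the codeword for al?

1

Repeatedly merge the two smallest:
combine be(7), de(12) → 19
combine io(17), 19 → 36
combine ze(20), et(23) → 43
combine 36, 43 → 79
combine al(71), 79 → 150
al is a child of the root — depth 1, so its codeword is a single bit.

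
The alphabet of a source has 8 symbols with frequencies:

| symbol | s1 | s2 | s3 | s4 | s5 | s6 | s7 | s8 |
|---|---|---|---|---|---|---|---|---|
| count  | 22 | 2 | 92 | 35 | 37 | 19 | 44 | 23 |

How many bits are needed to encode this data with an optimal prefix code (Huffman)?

750

Greedily combine the two least-frequent nodes:
combine s2(2), s6(19) → 21
combine 21, s1(22) → 43
combine s8(23), s4(35) → 58
combine s5(37), 43 → 80
combine s7(44), 58 → 102
combine 80, s3(92) → 172
combine 102, 172 → 274
Total encoded bits = sum of merged weights = 21 + 43 + 58 + 80 + 102 + 172 + 274 = 750.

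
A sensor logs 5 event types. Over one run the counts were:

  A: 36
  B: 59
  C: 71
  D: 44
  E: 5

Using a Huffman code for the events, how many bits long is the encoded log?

Greedily combine the two least-frequent nodes:
E(5) + A(36) → 41
41 + D(44) → 85
B(59) + C(71) → 130
85 + 130 → 215
The encoded length is the sum of every internal node's weight: 41 + 85 + 130 + 215 = 471 bits.

471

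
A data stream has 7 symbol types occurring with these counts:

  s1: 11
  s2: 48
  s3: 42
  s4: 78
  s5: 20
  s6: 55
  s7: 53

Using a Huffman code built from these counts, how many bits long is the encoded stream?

819

Build the Huffman tree bottom-up:
s1(11) + s5(20) → 31
31 + s3(42) → 73
s2(48) + s7(53) → 101
s6(55) + 73 → 128
s4(78) + 101 → 179
128 + 179 → 307
The encoded length is the sum of every internal node's weight: 31 + 73 + 101 + 128 + 179 + 307 = 819 bits.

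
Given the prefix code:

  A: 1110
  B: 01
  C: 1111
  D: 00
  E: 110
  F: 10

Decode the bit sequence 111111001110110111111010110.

Read left to right; each codeword is recognised as soon as it completes (prefix code):
  1111→C | 110→E | 01→B | 110→E | 110→E | 1111→C | 110→E | 10→F | 110→E
Decoded message: CEBEECEFE

CEBEECEFE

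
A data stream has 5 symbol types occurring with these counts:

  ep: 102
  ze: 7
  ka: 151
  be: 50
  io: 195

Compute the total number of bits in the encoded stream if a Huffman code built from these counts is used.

Greedily combine the two least-frequent nodes:
combine ze(7), be(50) → 57
combine 57, ep(102) → 159
combine ka(151), 159 → 310
combine io(195), 310 → 505
The encoded length is the sum of every internal node's weight: 57 + 159 + 310 + 505 = 1031 bits.

1031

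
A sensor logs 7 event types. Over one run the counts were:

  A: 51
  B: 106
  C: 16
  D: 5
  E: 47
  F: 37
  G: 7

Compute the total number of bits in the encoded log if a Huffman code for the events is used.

Greedily combine the two least-frequent nodes:
combine D(5), G(7) → 12
combine 12, C(16) → 28
combine 28, F(37) → 65
combine E(47), A(51) → 98
combine 65, 98 → 163
combine B(106), 163 → 269
Total encoded bits = sum of merged weights = 12 + 28 + 65 + 98 + 163 + 269 = 635.

635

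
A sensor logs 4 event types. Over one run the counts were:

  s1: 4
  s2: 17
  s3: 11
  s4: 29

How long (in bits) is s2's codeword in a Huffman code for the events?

2

Repeatedly merge the two smallest:
merge s1(4) and s3(11): 15
merge 15 and s2(17): 32
merge s4(29) and 32: 61
The subtree containing s2 is merged 2 times, so code length = 2.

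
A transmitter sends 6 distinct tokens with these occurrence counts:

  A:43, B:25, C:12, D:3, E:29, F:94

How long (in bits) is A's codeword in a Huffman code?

Build the tree from the bottom:
D(3) + C(12) → 15
15 + B(25) → 40
E(29) + 40 → 69
A(43) + 69 → 112
F(94) + 112 → 206
A's leaf is at depth 2, giving a 2-bit codeword.

2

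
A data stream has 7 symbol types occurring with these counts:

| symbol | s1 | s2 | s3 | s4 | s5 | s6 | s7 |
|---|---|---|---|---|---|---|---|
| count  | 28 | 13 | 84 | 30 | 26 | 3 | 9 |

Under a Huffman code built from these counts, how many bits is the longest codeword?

Merge the two lowest-weight nodes at each step:
combine s6(3), s7(9) → 12
combine 12, s2(13) → 25
combine 25, s5(26) → 51
combine s1(28), s4(30) → 58
combine 51, 58 → 109
combine s3(84), 109 → 193
The first pair merged (s6, s7) ends up deepest, at depth 5.

5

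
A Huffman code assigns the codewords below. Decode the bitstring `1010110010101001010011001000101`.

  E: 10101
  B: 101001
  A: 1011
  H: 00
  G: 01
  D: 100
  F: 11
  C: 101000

Read left to right; each codeword is recognised as soon as it completes (prefix code):
  10101→E | 100→D | 10101→E | 00→H | 101001→B | 100→D | 100→D | 01→G | 01→G
Decoded message: EDEHBDDGG

EDEHBDDGG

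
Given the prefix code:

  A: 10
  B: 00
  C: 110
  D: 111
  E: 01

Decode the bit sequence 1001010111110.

AEEEDA

Read left to right; each codeword is recognised as soon as it completes (prefix code):
  10→A | 01→E | 01→E | 01→E | 111→D | 10→A
Decoded message: AEEEDA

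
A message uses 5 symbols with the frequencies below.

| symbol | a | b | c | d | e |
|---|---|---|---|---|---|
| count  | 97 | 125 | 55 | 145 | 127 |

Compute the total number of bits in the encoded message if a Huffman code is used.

Merge the two smallest weights repeatedly:
merge c(55) and a(97): 152
merge b(125) and e(127): 252
merge d(145) and 152: 297
merge 252 and 297: 549
Each symbol's bit-cost is frequency × depth; summing gives 1250 bits (equivalently 152 + 252 + 297 + 549).

1250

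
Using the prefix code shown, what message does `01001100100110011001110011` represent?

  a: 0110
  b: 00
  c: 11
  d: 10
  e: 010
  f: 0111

eaeaafbc

Read left to right; each codeword is recognised as soon as it completes (prefix code):
  010→e | 0110→a | 010→e | 0110→a | 0110→a | 0111→f | 00→b | 11→c
Decoded message: eaeaafbc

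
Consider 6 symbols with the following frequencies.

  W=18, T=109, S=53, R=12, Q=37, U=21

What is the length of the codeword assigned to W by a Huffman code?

Repeatedly merge the two smallest:
R(12) + W(18) → 30
U(21) + 30 → 51
Q(37) + 51 → 88
S(53) + 88 → 141
T(109) + 141 → 250
The subtree containing W is merged 5 times, so code length = 5.

5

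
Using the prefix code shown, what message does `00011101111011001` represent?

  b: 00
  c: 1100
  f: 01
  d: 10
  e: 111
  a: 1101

bfaefdf

Read left to right; each codeword is recognised as soon as it completes (prefix code):
  00→b | 01→f | 1101→a | 111→e | 01→f | 10→d | 01→f
Decoded message: bfaefdf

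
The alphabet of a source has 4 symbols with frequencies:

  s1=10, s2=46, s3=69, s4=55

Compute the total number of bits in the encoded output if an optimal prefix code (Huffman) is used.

Merge the two smallest weights repeatedly:
s1(10) + s2(46) → 56
s4(55) + 56 → 111
s3(69) + 111 → 180
Total encoded bits = sum of merged weights = 56 + 111 + 180 = 347.

347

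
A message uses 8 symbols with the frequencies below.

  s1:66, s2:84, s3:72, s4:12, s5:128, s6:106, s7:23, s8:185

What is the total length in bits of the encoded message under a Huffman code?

1851

Greedily combine the two least-frequent nodes:
merge s4(12) and s7(23): 35
merge 35 and s1(66): 101
merge s3(72) and s2(84): 156
merge 101 and s6(106): 207
merge s5(128) and 156: 284
merge s8(185) and 207: 392
merge 284 and 392: 676
Each symbol's bit-cost is frequency × depth; summing gives 1851 bits (equivalently 35 + 101 + 156 + 207 + 284 + 392 + 676).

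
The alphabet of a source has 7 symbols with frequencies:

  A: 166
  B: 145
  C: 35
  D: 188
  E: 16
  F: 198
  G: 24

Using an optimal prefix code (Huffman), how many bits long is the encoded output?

Merge the two smallest weights repeatedly:
E(16) + G(24) → 40
C(35) + 40 → 75
75 + B(145) → 220
A(166) + D(188) → 354
F(198) + 220 → 418
354 + 418 → 772
Total encoded bits = sum of merged weights = 40 + 75 + 220 + 354 + 418 + 772 = 1879.

1879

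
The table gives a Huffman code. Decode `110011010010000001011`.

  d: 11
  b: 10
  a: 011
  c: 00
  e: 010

dcdeecced

Read left to right; each codeword is recognised as soon as it completes (prefix code):
  11→d | 00→c | 11→d | 010→e | 010→e | 00→c | 00→c | 010→e | 11→d
Decoded message: dcdeecced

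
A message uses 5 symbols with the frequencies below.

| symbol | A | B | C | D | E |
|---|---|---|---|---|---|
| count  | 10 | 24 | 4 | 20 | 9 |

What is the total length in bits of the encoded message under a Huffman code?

Build the Huffman tree bottom-up:
combine C(4), E(9) → 13
combine A(10), 13 → 23
combine D(20), 23 → 43
combine B(24), 43 → 67
The encoded length is the sum of every internal node's weight: 13 + 23 + 43 + 67 = 146 bits.

146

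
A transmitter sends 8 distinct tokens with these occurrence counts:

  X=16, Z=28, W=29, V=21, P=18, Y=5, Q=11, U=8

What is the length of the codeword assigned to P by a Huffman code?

Build the tree from the bottom:
merge Y(5) and U(8): 13
merge Q(11) and 13: 24
merge X(16) and P(18): 34
merge V(21) and 24: 45
merge Z(28) and W(29): 57
merge 34 and 45: 79
merge 57 and 79: 136
The subtree containing P is merged 3 times, so code length = 3.

3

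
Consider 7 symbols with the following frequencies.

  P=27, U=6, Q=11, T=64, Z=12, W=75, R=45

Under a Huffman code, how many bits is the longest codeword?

5

Merge the two lowest-weight nodes at each step:
U(6) + Q(11) → 17
Z(12) + 17 → 29
P(27) + 29 → 56
R(45) + 56 → 101
T(64) + W(75) → 139
101 + 139 → 240
The rarest symbols sit at the bottom; the longest codeword is 5 bits.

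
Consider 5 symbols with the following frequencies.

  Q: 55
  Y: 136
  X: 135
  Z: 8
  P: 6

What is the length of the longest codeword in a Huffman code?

4

Merge the two lowest-weight nodes at each step:
P(6) + Z(8) → 14
14 + Q(55) → 69
69 + X(135) → 204
Y(136) + 204 → 340
Maximum depth reached is 4.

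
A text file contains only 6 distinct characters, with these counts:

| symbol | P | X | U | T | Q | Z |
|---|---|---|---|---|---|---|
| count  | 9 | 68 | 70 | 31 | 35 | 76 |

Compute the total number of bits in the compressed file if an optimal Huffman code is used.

693

Build the Huffman tree bottom-up:
P(9) + T(31) → 40
Q(35) + 40 → 75
X(68) + U(70) → 138
75 + Z(76) → 151
138 + 151 → 289
Each symbol's bit-cost is frequency × depth; summing gives 693 bits (equivalently 40 + 75 + 138 + 151 + 289).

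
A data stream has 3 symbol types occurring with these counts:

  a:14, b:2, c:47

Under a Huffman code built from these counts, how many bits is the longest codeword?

Merge the two lowest-weight nodes at each step:
combine b(2), a(14) → 16
combine 16, c(47) → 63
The rarest symbols sit at the bottom; the longest codeword is 2 bits.

2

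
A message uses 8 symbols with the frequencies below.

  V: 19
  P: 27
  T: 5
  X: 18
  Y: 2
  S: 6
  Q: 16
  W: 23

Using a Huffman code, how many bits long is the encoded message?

318

Build the Huffman tree bottom-up:
combine Y(2), T(5) → 7
combine S(6), 7 → 13
combine 13, Q(16) → 29
combine X(18), V(19) → 37
combine W(23), P(27) → 50
combine 29, 37 → 66
combine 50, 66 → 116
Each symbol's bit-cost is frequency × depth; summing gives 318 bits (equivalently 7 + 13 + 29 + 37 + 50 + 66 + 116).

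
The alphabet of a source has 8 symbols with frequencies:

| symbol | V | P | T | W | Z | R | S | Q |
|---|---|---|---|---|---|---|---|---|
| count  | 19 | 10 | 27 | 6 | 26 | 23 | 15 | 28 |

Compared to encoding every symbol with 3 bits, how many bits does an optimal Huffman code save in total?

Fixed-length: 3 bits × 154 symbols = 462 bits.
Huffman merges:
combine W(6), P(10) → 16
combine S(15), 16 → 31
combine V(19), R(23) → 42
combine Z(26), T(27) → 53
combine Q(28), 31 → 59
combine 42, 53 → 95
combine 59, 95 → 154
Huffman total = 16 + 31 + 42 + 53 + 59 + 95 + 154 = 450 bits.
Saving = 462 − 450 = 12 bits.

12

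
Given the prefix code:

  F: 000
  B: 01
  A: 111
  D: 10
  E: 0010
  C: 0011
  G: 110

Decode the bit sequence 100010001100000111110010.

Read left to right; each codeword is recognised as soon as it completes (prefix code):
  10→D | 0010→E | 0011→C | 000→F | 0011→C | 111→A | 0010→E
Decoded message: DECFCAE

DECFCAE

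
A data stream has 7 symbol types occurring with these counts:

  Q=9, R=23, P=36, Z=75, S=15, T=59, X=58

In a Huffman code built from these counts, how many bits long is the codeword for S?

5

Build the tree from the bottom:
merge Q(9) and S(15): 24
merge R(23) and 24: 47
merge P(36) and 47: 83
merge X(58) and T(59): 117
merge Z(75) and 83: 158
merge 117 and 158: 275
S sits 5 levels below the root, so its codeword is 5 bits.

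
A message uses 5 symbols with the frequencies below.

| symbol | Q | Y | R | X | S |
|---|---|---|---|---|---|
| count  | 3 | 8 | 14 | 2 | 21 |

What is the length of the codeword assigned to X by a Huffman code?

Build the tree from the bottom:
X(2) + Q(3) → 5
5 + Y(8) → 13
13 + R(14) → 27
S(21) + 27 → 48
The subtree containing X is merged 4 times, so code length = 4.

4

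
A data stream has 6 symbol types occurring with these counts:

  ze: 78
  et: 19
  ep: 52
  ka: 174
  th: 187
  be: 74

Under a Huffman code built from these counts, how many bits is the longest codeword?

Merge the two lowest-weight nodes at each step:
et(19) + ep(52) → 71
71 + be(74) → 145
ze(78) + 145 → 223
ka(174) + th(187) → 361
223 + 361 → 584
The first pair merged (et, ep) ends up deepest, at depth 4.

4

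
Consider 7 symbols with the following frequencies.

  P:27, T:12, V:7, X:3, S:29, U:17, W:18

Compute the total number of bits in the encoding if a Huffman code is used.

293

Build the Huffman tree bottom-up:
X(3) + V(7) → 10
10 + T(12) → 22
U(17) + W(18) → 35
22 + P(27) → 49
S(29) + 35 → 64
49 + 64 → 113
The encoded length is the sum of every internal node's weight: 10 + 22 + 35 + 49 + 64 + 113 = 293 bits.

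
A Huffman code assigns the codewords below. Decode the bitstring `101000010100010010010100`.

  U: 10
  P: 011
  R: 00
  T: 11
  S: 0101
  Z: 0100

Read left to right; each codeword is recognised as soon as it completes (prefix code):
  10→U | 10→U | 00→R | 0101→S | 00→R | 0100→Z | 10→U | 0101→S | 00→R
Decoded message: UURSRZUSR

UURSRZUSR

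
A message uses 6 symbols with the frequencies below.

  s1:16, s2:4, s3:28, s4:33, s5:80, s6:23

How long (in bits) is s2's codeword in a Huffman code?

Repeatedly merge the two smallest:
s2(4) + s1(16) → 20
20 + s6(23) → 43
s3(28) + s4(33) → 61
43 + 61 → 104
s5(80) + 104 → 184
The subtree containing s2 is merged 4 times, so code length = 4.

4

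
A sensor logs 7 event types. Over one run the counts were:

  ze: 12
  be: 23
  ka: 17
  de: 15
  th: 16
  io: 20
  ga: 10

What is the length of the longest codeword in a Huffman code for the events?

3

Merge the two lowest-weight nodes at each step:
combine ga(10), ze(12) → 22
combine de(15), th(16) → 31
combine ka(17), io(20) → 37
combine 22, be(23) → 45
combine 31, 37 → 68
combine 45, 68 → 113
Maximum depth reached is 3.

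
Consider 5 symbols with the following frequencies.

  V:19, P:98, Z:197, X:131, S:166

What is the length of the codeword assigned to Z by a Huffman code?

Repeatedly merge the two smallest:
combine V(19), P(98) → 117
combine 117, X(131) → 248
combine S(166), Z(197) → 363
combine 248, 363 → 611
Z sits 2 levels below the root, so its codeword is 2 bits.

2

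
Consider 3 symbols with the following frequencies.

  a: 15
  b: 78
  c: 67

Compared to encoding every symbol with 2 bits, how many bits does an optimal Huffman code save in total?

Fixed-length: 2 bits × 160 symbols = 320 bits.
Huffman merges:
a(15) + c(67) → 82
b(78) + 82 → 160
Huffman total = 82 + 160 = 242 bits.
Saving = 320 − 242 = 78 bits.

78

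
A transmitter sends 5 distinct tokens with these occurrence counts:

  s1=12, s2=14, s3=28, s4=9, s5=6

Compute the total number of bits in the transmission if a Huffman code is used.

151

Build the Huffman tree bottom-up:
merge s5(6) and s4(9): 15
merge s1(12) and s2(14): 26
merge 15 and 26: 41
merge s3(28) and 41: 69
Total encoded bits = sum of merged weights = 15 + 26 + 41 + 69 = 151.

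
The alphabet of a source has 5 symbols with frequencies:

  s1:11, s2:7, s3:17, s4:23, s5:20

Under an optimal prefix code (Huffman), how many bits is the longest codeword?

3

Merge the two lowest-weight nodes at each step:
combine s2(7), s1(11) → 18
combine s3(17), 18 → 35
combine s5(20), s4(23) → 43
combine 35, 43 → 78
Maximum depth reached is 3.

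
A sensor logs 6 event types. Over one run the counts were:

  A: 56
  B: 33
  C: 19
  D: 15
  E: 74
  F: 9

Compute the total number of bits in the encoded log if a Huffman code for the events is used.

479

Greedily combine the two least-frequent nodes:
combine F(9), D(15) → 24
combine C(19), 24 → 43
combine B(33), 43 → 76
combine A(56), E(74) → 130
combine 76, 130 → 206
The encoded length is the sum of every internal node's weight: 24 + 43 + 76 + 130 + 206 = 479 bits.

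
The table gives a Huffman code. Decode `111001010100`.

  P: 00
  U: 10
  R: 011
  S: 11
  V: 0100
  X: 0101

SUXV

Read left to right; each codeword is recognised as soon as it completes (prefix code):
  11→S | 10→U | 0101→X | 0100→V
Decoded message: SUXV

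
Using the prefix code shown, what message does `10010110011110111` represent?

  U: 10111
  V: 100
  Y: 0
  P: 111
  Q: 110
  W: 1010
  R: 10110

Read left to right; each codeword is recognised as soon as it completes (prefix code):
  100→V | 10110→R | 0→Y | 111→P | 10111→U
Decoded message: VRYPU

VRYPU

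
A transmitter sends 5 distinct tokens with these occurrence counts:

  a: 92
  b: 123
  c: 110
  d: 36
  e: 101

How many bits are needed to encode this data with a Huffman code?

Greedily combine the two least-frequent nodes:
d(36) + a(92) → 128
e(101) + c(110) → 211
b(123) + 128 → 251
211 + 251 → 462
The encoded length is the sum of every internal node's weight: 128 + 211 + 251 + 462 = 1052 bits.

1052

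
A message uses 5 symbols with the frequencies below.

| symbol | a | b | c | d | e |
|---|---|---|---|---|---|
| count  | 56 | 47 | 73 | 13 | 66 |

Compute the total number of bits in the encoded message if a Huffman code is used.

570

Greedily combine the two least-frequent nodes:
d(13) + b(47) → 60
a(56) + 60 → 116
e(66) + c(73) → 139
116 + 139 → 255
The encoded length is the sum of every internal node's weight: 60 + 116 + 139 + 255 = 570 bits.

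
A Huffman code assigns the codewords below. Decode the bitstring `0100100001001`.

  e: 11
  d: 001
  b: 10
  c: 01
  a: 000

Read left to right; each codeword is recognised as soon as it completes (prefix code):
  01→c | 001→d | 000→a | 01→c | 001→d
Decoded message: cdacd

cdacd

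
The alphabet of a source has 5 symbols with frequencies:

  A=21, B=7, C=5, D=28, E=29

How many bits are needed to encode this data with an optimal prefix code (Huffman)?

192

Merge the two smallest weights repeatedly:
C(5) + B(7) → 12
12 + A(21) → 33
D(28) + E(29) → 57
33 + 57 → 90
The encoded length is the sum of every internal node's weight: 12 + 33 + 57 + 90 = 192 bits.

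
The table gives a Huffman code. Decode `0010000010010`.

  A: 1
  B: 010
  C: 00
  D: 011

CACCBB

Read left to right; each codeword is recognised as soon as it completes (prefix code):
  00→C | 1→A | 00→C | 00→C | 010→B | 010→B
Decoded message: CACCBB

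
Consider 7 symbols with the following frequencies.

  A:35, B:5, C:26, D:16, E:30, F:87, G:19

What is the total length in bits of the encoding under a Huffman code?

Greedily combine the two least-frequent nodes:
merge B(5) and D(16): 21
merge G(19) and 21: 40
merge C(26) and E(30): 56
merge A(35) and 40: 75
merge 56 and 75: 131
merge F(87) and 131: 218
Total encoded bits = sum of merged weights = 21 + 40 + 56 + 75 + 131 + 218 = 541.

541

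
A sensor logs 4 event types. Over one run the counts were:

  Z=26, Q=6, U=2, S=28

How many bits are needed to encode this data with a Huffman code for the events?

104

Build the Huffman tree bottom-up:
U(2) + Q(6) → 8
8 + Z(26) → 34
S(28) + 34 → 62
Each symbol's bit-cost is frequency × depth; summing gives 104 bits (equivalently 8 + 34 + 62).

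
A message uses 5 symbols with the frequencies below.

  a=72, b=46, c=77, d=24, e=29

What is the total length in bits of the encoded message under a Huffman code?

549

Build the Huffman tree bottom-up:
d(24) + e(29) → 53
b(46) + 53 → 99
a(72) + c(77) → 149
99 + 149 → 248
The encoded length is the sum of every internal node's weight: 53 + 99 + 149 + 248 = 549 bits.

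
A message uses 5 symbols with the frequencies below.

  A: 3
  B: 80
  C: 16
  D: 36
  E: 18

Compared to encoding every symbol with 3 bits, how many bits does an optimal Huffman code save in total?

Fixed-length: 3 bits × 153 symbols = 459 bits.
Huffman merges:
combine A(3), C(16) → 19
combine E(18), 19 → 37
combine D(36), 37 → 73
combine 73, B(80) → 153
Huffman total = 19 + 37 + 73 + 153 = 282 bits.
Saving = 459 − 282 = 177 bits.

177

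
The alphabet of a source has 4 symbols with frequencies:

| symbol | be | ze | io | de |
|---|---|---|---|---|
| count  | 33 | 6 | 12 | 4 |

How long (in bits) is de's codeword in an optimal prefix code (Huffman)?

3

Huffman merges, smallest pair first:
combine de(4), ze(6) → 10
combine 10, io(12) → 22
combine 22, be(33) → 55
de sits 3 levels below the root, so its codeword is 3 bits.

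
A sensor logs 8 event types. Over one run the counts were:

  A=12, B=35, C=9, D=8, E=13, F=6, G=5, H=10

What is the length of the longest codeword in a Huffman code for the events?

4

Merge the two lowest-weight nodes at each step:
merge G(5) and F(6): 11
merge D(8) and C(9): 17
merge H(10) and 11: 21
merge A(12) and E(13): 25
merge 17 and 21: 38
merge 25 and B(35): 60
merge 38 and 60: 98
Maximum depth reached is 4.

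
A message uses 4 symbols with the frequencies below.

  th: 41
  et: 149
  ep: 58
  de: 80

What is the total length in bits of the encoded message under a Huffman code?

606

Greedily combine the two least-frequent nodes:
th(41) + ep(58) → 99
de(80) + 99 → 179
et(149) + 179 → 328
Total encoded bits = sum of merged weights = 99 + 179 + 328 = 606.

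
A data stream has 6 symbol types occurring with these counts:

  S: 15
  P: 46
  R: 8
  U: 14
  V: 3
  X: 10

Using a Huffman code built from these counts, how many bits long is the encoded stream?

207

Build the Huffman tree bottom-up:
V(3) + R(8) → 11
X(10) + 11 → 21
U(14) + S(15) → 29
21 + 29 → 50
P(46) + 50 → 96
Total encoded bits = sum of merged weights = 11 + 21 + 29 + 50 + 96 = 207.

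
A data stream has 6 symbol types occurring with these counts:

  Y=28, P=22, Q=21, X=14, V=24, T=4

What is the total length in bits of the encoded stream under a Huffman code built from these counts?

283

Greedily combine the two least-frequent nodes:
merge T(4) and X(14): 18
merge 18 and Q(21): 39
merge P(22) and V(24): 46
merge Y(28) and 39: 67
merge 46 and 67: 113
The encoded length is the sum of every internal node's weight: 18 + 39 + 46 + 67 + 113 = 283 bits.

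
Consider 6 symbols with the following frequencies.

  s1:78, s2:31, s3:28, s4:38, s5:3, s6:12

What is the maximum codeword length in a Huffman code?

Merge the two lowest-weight nodes at each step:
merge s5(3) and s6(12): 15
merge 15 and s3(28): 43
merge s2(31) and s4(38): 69
merge 43 and 69: 112
merge s1(78) and 112: 190
The rarest symbols sit at the bottom; the longest codeword is 4 bits.

4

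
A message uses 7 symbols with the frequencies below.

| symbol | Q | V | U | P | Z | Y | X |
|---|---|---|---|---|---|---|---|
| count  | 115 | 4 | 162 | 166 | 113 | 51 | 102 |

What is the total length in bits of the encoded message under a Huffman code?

1866

Greedily combine the two least-frequent nodes:
V(4) + Y(51) → 55
55 + X(102) → 157
Z(113) + Q(115) → 228
157 + U(162) → 319
P(166) + 228 → 394
319 + 394 → 713
The encoded length is the sum of every internal node's weight: 55 + 157 + 228 + 319 + 394 + 713 = 1866 bits.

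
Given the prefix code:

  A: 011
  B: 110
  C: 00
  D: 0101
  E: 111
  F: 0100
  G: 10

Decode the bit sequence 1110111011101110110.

Read left to right; each codeword is recognised as soon as it completes (prefix code):
  111→E | 011→A | 10→G | 111→E | 011→A | 10→G | 110→B
Decoded message: EAGEAGB

EAGEAGB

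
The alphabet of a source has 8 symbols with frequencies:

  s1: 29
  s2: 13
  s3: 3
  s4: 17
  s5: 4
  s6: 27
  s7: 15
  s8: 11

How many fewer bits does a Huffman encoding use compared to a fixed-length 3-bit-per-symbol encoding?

31

Fixed-length: 3 bits × 119 symbols = 357 bits.
Huffman merges:
combine s3(3), s5(4) → 7
combine 7, s8(11) → 18
combine s2(13), s7(15) → 28
combine s4(17), 18 → 35
combine s6(27), 28 → 55
combine s1(29), 35 → 64
combine 55, 64 → 119
Huffman total = 7 + 18 + 28 + 35 + 55 + 64 + 119 = 326 bits.
Saving = 357 − 326 = 31 bits.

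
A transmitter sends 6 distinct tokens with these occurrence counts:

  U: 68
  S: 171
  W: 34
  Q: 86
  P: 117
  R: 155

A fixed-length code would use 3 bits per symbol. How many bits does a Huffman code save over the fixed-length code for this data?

Fixed-length: 3 bits × 631 symbols = 1893 bits.
Huffman merges:
merge W(34) and U(68): 102
merge Q(86) and 102: 188
merge P(117) and R(155): 272
merge S(171) and 188: 359
merge 272 and 359: 631
Huffman total = 102 + 188 + 272 + 359 + 631 = 1552 bits.
Saving = 1893 − 1552 = 341 bits.

341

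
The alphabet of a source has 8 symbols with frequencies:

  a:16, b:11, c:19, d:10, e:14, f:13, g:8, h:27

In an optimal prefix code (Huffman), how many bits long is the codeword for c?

Huffman merges, smallest pair first:
combine g(8), d(10) → 18
combine b(11), f(13) → 24
combine e(14), a(16) → 30
combine 18, c(19) → 37
combine 24, h(27) → 51
combine 30, 37 → 67
combine 51, 67 → 118
c's leaf is at depth 3, giving a 3-bit codeword.

3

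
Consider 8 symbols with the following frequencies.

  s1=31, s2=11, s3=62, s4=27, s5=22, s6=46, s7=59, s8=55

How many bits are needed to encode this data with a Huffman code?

909

Build the Huffman tree bottom-up:
merge s2(11) and s5(22): 33
merge s4(27) and s1(31): 58
merge 33 and s6(46): 79
merge s8(55) and 58: 113
merge s7(59) and s3(62): 121
merge 79 and 113: 192
merge 121 and 192: 313
Total encoded bits = sum of merged weights = 33 + 58 + 79 + 113 + 121 + 192 + 313 = 909.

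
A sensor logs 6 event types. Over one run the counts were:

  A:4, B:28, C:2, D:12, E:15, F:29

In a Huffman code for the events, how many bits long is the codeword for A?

Repeatedly merge the two smallest:
combine C(2), A(4) → 6
combine 6, D(12) → 18
combine E(15), 18 → 33
combine B(28), F(29) → 57
combine 33, 57 → 90
A's leaf is at depth 4, giving a 4-bit codeword.

4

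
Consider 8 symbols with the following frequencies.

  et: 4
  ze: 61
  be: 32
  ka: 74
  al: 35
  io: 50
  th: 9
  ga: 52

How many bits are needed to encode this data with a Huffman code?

Merge the two smallest weights repeatedly:
merge et(4) and th(9): 13
merge 13 and be(32): 45
merge al(35) and 45: 80
merge io(50) and ga(52): 102
merge ze(61) and ka(74): 135
merge 80 and 102: 182
merge 135 and 182: 317
The encoded length is the sum of every internal node's weight: 13 + 45 + 80 + 102 + 135 + 182 + 317 = 874 bits.

874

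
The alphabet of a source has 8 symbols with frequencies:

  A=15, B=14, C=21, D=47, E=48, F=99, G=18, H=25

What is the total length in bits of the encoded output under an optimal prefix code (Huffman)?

782

Merge the two smallest weights repeatedly:
combine B(14), A(15) → 29
combine G(18), C(21) → 39
combine H(25), 29 → 54
combine 39, D(47) → 86
combine E(48), 54 → 102
combine 86, F(99) → 185
combine 102, 185 → 287
The encoded length is the sum of every internal node's weight: 29 + 39 + 54 + 86 + 102 + 185 + 287 = 782 bits.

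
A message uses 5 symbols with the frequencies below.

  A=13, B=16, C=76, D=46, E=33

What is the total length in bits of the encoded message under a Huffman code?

383

Build the Huffman tree bottom-up:
A(13) + B(16) → 29
29 + E(33) → 62
D(46) + 62 → 108
C(76) + 108 → 184
Each symbol's bit-cost is frequency × depth; summing gives 383 bits (equivalently 29 + 62 + 108 + 184).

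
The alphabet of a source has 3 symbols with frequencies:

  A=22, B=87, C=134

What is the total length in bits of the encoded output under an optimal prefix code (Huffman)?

352

Greedily combine the two least-frequent nodes:
A(22) + B(87) → 109
109 + C(134) → 243
Each symbol's bit-cost is frequency × depth; summing gives 352 bits (equivalently 109 + 243).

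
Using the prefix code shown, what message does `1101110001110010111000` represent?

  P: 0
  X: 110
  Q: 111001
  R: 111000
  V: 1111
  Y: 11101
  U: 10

XRQPR

Read left to right; each codeword is recognised as soon as it completes (prefix code):
  110→X | 111000→R | 111001→Q | 0→P | 111000→R
Decoded message: XRQPR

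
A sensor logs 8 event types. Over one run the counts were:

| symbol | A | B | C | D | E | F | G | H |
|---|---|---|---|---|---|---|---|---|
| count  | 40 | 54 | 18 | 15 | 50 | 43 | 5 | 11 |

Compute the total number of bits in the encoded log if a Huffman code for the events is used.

Build the Huffman tree bottom-up:
combine G(5), H(11) → 16
combine D(15), 16 → 31
combine C(18), 31 → 49
combine A(40), F(43) → 83
combine 49, E(50) → 99
combine B(54), 83 → 137
combine 99, 137 → 236
The encoded length is the sum of every internal node's weight: 16 + 31 + 49 + 83 + 99 + 137 + 236 = 651 bits.

651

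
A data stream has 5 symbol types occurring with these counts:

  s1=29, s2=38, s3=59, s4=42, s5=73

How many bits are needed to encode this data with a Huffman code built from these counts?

549

Merge the two smallest weights repeatedly:
s1(29) + s2(38) → 67
s4(42) + s3(59) → 101
67 + s5(73) → 140
101 + 140 → 241
Each symbol's bit-cost is frequency × depth; summing gives 549 bits (equivalently 67 + 101 + 140 + 241).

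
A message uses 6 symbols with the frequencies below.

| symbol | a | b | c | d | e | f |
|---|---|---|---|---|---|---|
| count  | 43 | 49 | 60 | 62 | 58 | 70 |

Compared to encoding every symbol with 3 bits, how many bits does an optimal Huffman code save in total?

Fixed-length: 3 bits × 342 symbols = 1026 bits.
Huffman merges:
a(43) + b(49) → 92
e(58) + c(60) → 118
d(62) + f(70) → 132
92 + 118 → 210
132 + 210 → 342
Huffman total = 92 + 118 + 132 + 210 + 342 = 894 bits.
Saving = 1026 − 894 = 132 bits.

132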